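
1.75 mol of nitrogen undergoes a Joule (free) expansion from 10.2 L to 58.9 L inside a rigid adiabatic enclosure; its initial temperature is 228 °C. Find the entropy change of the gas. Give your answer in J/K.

For an ideal gas in free expansion Q = 0 and W = 0, so T is unchanged.
Entropy is a state function; using a reversible isothermal path, ΔS_gas = nR ln(V₂/V₁) = 1.75 × 8.314 × ln(58.9/10.2) = 25.5 J/K.

ΔS_gas = 25.5 J/K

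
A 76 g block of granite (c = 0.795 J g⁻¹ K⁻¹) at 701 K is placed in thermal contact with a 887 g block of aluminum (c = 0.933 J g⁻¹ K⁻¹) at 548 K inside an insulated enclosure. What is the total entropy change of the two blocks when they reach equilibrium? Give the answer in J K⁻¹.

Energy balance: T_f = (m₁c₁T₁ + m₂c₂T₂)/(m₁c₁ + m₂c₂) = 558.41 K.
ΔS₁ = m₁c₁ ln(T_f/T₁) = 60.42 × ln(558.41/701) = -13.74 J/K.
ΔS₂ = m₂c₂ ln(T_f/T₂) = 827.571 × ln(558.41/548) = 15.57 J/K.
ΔS_total = -13.74 + 15.57 = 1.83 J/K.

ΔS_total = 1.83 J/K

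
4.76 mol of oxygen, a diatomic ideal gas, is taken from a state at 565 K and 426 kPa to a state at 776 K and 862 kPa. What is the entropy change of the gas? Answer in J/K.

ΔS = nC_p ln(T₂/T₁) − nR ln(P₂/P₁), with C_p = 7R/2 = 29.1 J mol⁻¹ K⁻¹ for a diatomic ideal gas.
ΔS = 4.76 × [29.1 × ln(776/565) − 8.314 × ln(862/426)] = 16.1 J/K.

ΔS = 16.1 J/K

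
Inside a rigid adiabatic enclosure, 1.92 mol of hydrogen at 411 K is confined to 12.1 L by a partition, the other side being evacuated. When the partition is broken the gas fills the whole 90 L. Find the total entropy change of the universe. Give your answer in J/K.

For an ideal gas in free expansion Q = 0 and W = 0, so T is unchanged.
Entropy is a state function; using a reversible isothermal path, ΔS_gas = nR ln(V₂/V₁) = 1.92 × 8.314 × ln(90/12.1) = 32 J/K.
The insulated surroundings exchange no heat, so ΔS_surr = 0 and ΔS_universe = ΔS_gas.

ΔS_universe = 32 J/K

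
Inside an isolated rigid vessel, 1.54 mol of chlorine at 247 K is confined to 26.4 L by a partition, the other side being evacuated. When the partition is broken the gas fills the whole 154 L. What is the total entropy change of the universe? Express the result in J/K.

For an ideal gas in free expansion Q = 0 and W = 0, so T is unchanged.
Entropy is a state function; using a reversible isothermal path, ΔS_gas = nR ln(V₂/V₁) = 1.54 × 8.314 × ln(154/26.4) = 22.6 J/K.
The insulated surroundings exchange no heat, so ΔS_surr = 0 and ΔS_universe = ΔS_gas.

ΔS_universe = 22.6 J/K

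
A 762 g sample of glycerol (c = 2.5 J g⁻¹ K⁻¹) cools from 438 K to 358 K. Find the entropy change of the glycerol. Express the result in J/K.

ΔS = -384 J/K

ΔS = ∫dQ_rev/T = m c ln(T₂/T₁) = 762 × 2.5 × ln(358/438) = -384 J/K.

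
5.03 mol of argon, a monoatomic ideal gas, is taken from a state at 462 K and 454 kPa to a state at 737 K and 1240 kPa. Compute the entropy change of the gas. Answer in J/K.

ΔS = 6.81 J/K

ΔS = nC_p ln(T₂/T₁) − nR ln(P₂/P₁), with C_p = 5R/2 = 20.79 J mol⁻¹ K⁻¹ for a monoatomic ideal gas.
ΔS = 5.03 × [20.79 × ln(737/462) − 8.314 × ln(1240/454)] = 6.81 J/K.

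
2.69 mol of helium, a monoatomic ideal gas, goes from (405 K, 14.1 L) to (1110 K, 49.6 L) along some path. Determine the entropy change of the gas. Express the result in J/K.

ΔS = 62 J/K

Entropy is a state function: ΔS = nC_V ln(T₂/T₁) + nR ln(V₂/V₁), with C_V = 3R/2 = 12.47 J mol⁻¹ K⁻¹ for a monoatomic ideal gas.
ΔS = 2.69 × [12.47 × ln(1110/405) + 8.314 × ln(49.6/14.1)] = 62 J/K.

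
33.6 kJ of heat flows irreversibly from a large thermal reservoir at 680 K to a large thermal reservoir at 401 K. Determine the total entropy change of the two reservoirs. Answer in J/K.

ΔS_hot = −Q/T_H = −33600/680 = -49.41 J/K and ΔS_cold = +Q/T_C = 33600/401 = 83.79 J/K.
ΔS_total = -49.41 + 83.79 = 34.4 J/K, positive as the second law requires.

ΔS_total = 34.4 J/K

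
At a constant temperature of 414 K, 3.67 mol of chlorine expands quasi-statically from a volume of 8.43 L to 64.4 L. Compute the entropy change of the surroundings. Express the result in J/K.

ΔS_surr = -62 J/K

For an isothermal ideal gas ΔS_gas = nR ln(V₂/V₁) = 3.67 × 8.314 × ln(64.4/8.43) = 62 J/K.
The process is reversible, so ΔS_surr = −ΔS_gas = -62 J/K and ΔS_universe = 0.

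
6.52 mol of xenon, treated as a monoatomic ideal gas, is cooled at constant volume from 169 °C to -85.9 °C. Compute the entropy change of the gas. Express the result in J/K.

ΔS = -69.9 J/K

In kelvin: T₁ = 442.15 K, T₂ = 187.25 K. At constant volume, ΔS = nC_V ln(T₂/T₁) with C_V = 3R/2 = 12.47 J mol⁻¹ K⁻¹.
ΔS = 6.52 × 12.47 × ln(187.25/442.15) = -69.9 J/K.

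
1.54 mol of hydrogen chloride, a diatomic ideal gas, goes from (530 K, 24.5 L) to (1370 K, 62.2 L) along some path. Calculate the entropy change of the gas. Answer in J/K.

Entropy is a state function: ΔS = nC_V ln(T₂/T₁) + nR ln(V₂/V₁), with C_V = 5R/2 = 20.79 J mol⁻¹ K⁻¹ for a diatomic ideal gas.
ΔS = 1.54 × [20.79 × ln(1370/530) + 8.314 × ln(62.2/24.5)] = 42.3 J/K.

ΔS = 42.3 J/K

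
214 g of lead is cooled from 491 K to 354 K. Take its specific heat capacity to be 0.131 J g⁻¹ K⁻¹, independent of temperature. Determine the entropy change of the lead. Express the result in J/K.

ΔS = ∫dQ_rev/T = m c ln(T₂/T₁) = 214 × 0.131 × ln(354/491) = -9.17 J/K.

ΔS = -9.17 J/K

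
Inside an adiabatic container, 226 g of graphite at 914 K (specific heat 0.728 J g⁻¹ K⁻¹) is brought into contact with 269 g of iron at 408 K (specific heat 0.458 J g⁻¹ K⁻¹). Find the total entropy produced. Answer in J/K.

Energy balance: T_f = (m₁c₁T₁ + m₂c₂T₂)/(m₁c₁ + m₂c₂) = 697.34 K.
ΔS₁ = m₁c₁ ln(T_f/T₁) = 164.528 × ln(697.34/914) = -44.51 J/K.
ΔS₂ = m₂c₂ ln(T_f/T₂) = 123.202 × ln(697.34/408) = 66.04 J/K.
ΔS_total = -44.51 + 66.04 = 21.5 J/K.

ΔS_total = 21.5 J/K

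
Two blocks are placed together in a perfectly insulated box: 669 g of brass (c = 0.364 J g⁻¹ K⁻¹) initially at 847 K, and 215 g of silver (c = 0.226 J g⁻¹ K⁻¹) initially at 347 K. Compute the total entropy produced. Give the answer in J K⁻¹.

Energy balance: T_f = (m₁c₁T₁ + m₂c₂T₂)/(m₁c₁ + m₂c₂) = 763.83 K.
ΔS₁ = m₁c₁ ln(T_f/T₁) = 243.516 × ln(763.83/847) = -25.17 J/K.
ΔS₂ = m₂c₂ ln(T_f/T₂) = 48.59 × ln(763.83/347) = 38.34 J/K.
ΔS_total = -25.17 + 38.34 = 13.2 J/K.

ΔS_total = 13.2 J/K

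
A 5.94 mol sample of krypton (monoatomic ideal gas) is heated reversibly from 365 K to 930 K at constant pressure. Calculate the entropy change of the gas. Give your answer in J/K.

ΔS = 115 J/K

At constant pressure, ΔS = nC_p ln(T₂/T₁) with C_p = 5R/2 = 20.79 J mol⁻¹ K⁻¹.
ΔS = 5.94 × 20.79 × ln(930/365) = 115 J/K.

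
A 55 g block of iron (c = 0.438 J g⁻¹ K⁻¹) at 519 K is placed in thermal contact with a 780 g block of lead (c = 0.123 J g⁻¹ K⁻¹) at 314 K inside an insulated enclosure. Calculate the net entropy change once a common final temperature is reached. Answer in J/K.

ΔS_total = 2.67 J/K

Energy balance: T_f = (m₁c₁T₁ + m₂c₂T₂)/(m₁c₁ + m₂c₂) = 355.14 K.
ΔS₁ = m₁c₁ ln(T_f/T₁) = 24.09 × ln(355.14/519) = -9.139 J/K.
ΔS₂ = m₂c₂ ln(T_f/T₂) = 95.94 × ln(355.14/314) = 11.81 J/K.
ΔS_total = -9.139 + 11.81 = 2.67 J/K.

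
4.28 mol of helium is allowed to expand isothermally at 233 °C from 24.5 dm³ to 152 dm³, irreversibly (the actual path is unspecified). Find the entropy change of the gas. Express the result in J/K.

ΔS_gas = 64.9 J/K

Entropy is a state function, so ΔS_gas depends only on the end states.
For an isothermal ideal gas ΔS_gas = nR ln(V₂/V₁) = 4.28 × 8.314 × ln(152/24.5) = 64.9 J/K.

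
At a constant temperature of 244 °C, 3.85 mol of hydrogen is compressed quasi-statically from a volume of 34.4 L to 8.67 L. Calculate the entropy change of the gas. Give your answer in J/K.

ΔS_gas = -44.1 J/K

For an isothermal ideal gas ΔS_gas = nR ln(V₂/V₁) = 3.85 × 8.314 × ln(8.67/34.4) = -44.1 J/K.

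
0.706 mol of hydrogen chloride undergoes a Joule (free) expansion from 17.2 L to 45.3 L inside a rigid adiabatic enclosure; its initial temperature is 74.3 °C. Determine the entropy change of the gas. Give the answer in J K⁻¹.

ΔS_gas = 5.68 J/K

No heat is exchanged and no work is done, so the ideal-gas temperature stays constant.
Entropy is a state function; using a reversible isothermal path, ΔS_gas = nR ln(V₂/V₁) = 0.706 × 8.314 × ln(45.3/17.2) = 5.68 J/K.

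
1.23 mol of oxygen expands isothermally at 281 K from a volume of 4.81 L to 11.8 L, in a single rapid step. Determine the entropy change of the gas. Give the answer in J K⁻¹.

ΔS_gas = 9.18 J/K

Entropy is a state function, so ΔS_gas depends only on the end states.
For an isothermal ideal gas ΔS_gas = nR ln(V₂/V₁) = 1.23 × 8.314 × ln(11.8/4.81) = 9.18 J/K.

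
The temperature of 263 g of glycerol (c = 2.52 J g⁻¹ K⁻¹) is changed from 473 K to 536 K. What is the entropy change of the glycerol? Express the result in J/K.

ΔS = 82.9 J/K

ΔS = ∫dQ_rev/T = m c ln(T₂/T₁) = 263 × 2.52 × ln(536/473) = 82.9 J/K.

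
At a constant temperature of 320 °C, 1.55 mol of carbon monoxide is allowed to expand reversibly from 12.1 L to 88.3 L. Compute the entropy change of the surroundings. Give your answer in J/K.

ΔS_surr = -25.6 J/K

For an isothermal ideal gas ΔS_gas = nR ln(V₂/V₁) = 1.55 × 8.314 × ln(88.3/12.1) = 25.6 J/K.
The process is reversible, so ΔS_surr = −ΔS_gas = -25.6 J/K and ΔS_universe = 0.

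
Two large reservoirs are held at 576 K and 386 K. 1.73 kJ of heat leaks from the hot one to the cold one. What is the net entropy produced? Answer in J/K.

ΔS_total = 1.48 J/K

ΔS_hot = −Q/T_H = −1730/576 = -3.003 J/K and ΔS_cold = +Q/T_C = 1730/386 = 4.482 J/K.
ΔS_total = -3.003 + 4.482 = 1.48 J/K, positive as the second law requires.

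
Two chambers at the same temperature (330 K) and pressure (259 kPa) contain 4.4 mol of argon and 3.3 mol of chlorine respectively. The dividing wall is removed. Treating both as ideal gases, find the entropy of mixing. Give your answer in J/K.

ΔS_mix = 43.7 J/K

Mole fractions: x_A = 4.4/7.7 = 0.571, x_B = 0.429.
ΔS_mix = −R(n_A ln x_A + n_B ln x_B) = −8.314 × (4.4 ln 0.571 + 3.3 ln 0.429) = 43.7 J/K.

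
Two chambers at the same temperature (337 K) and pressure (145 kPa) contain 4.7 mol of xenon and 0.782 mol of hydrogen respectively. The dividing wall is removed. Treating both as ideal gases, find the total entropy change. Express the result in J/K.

Mole fractions: x_A = 4.7/5.48 = 0.857, x_B = 0.143.
ΔS_mix = −R(n_A ln x_A + n_B ln x_B) = −8.314 × (4.7 ln 0.857 + 0.782 ln 0.143) = 18.7 J/K.

ΔS_mix = 18.7 J/K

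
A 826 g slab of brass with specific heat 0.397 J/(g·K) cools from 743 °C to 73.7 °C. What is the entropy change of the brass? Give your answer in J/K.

In kelvin: T₁ = 1016.15 K, T₂ = 346.85 K. ΔS = ∫dQ_rev/T = m c ln(T₂/T₁) = 826 × 0.397 × ln(346.85/1016.15) = -352 J/K.

ΔS = -352 J/K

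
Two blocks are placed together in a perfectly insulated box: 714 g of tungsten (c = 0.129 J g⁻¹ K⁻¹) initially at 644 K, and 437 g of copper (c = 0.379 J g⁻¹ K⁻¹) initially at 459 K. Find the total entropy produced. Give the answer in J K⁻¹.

Energy balance: T_f = (m₁c₁T₁ + m₂c₂T₂)/(m₁c₁ + m₂c₂) = 525.11 K.
ΔS₁ = m₁c₁ ln(T_f/T₁) = 92.106 × ln(525.11/644) = -18.8 J/K.
ΔS₂ = m₂c₂ ln(T_f/T₂) = 165.623 × ln(525.11/459) = 22.29 J/K.
ΔS_total = -18.8 + 22.29 = 3.49 J/K.

ΔS_total = 3.49 J/K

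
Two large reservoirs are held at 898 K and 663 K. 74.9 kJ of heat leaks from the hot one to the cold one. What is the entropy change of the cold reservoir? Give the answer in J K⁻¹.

The cold reservoir gains heat Q, so ΔS_cold = +Q/T_C = 74900/663 = 113 J/K.

ΔS_cold = 113 J/K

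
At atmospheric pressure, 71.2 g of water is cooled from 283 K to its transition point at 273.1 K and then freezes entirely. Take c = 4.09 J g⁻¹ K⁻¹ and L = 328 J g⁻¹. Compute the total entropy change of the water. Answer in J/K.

ΔS = -95.9 J/K

Cooling step: ΔS₁ = m c ln(T_tr/T_i) = 71.2 × 4.09 × ln(273.1/283) = -10.37 J/K.
Phase change: ΔS₂ = −mL/T_tr = −71.2 × 328 / 273.1 = -85.51 J/K.
ΔS_total = (-10.37) + (-85.51) = -95.9 J/K.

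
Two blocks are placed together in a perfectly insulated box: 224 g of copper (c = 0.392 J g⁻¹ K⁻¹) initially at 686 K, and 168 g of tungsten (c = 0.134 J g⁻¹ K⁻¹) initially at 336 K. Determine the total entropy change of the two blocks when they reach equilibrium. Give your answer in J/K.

Energy balance: T_f = (m₁c₁T₁ + m₂c₂T₂)/(m₁c₁ + m₂c₂) = 614.58 K.
ΔS₁ = m₁c₁ ln(T_f/T₁) = 87.808 × ln(614.58/686) = -9.654 J/K.
ΔS₂ = m₂c₂ ln(T_f/T₂) = 22.512 × ln(614.58/336) = 13.59 J/K.
ΔS_total = -9.654 + 13.59 = 3.94 J/K.

ΔS_total = 3.94 J/K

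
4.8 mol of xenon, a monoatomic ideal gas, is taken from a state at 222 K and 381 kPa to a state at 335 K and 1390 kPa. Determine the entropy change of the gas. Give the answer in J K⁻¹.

ΔS = -10.6 J/K

ΔS = nC_p ln(T₂/T₁) − nR ln(P₂/P₁), with C_p = 5R/2 = 20.79 J mol⁻¹ K⁻¹ for a monoatomic ideal gas.
ΔS = 4.8 × [20.79 × ln(335/222) − 8.314 × ln(1390/381)] = -10.6 J/K.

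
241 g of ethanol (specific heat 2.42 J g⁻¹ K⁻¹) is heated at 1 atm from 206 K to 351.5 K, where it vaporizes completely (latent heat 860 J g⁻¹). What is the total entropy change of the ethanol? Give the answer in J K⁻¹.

ΔS = 901 J/K

Warming step: ΔS₁ = m c ln(T_tr/T_i) = 241 × 2.42 × ln(351.5/206) = 311.6 J/K.
Phase change: ΔS₂ = +mL/T_tr = 241 × 860 / 351.5 = 589.6 J/K.
ΔS_total = (311.6) + (589.6) = 901 J/K.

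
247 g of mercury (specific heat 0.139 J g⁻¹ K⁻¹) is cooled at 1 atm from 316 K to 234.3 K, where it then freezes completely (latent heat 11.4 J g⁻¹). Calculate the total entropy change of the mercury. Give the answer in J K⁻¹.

Cooling step: ΔS₁ = m c ln(T_tr/T_i) = 247 × 0.139 × ln(234.3/316) = -10.27 J/K.
Phase change: ΔS₂ = −mL/T_tr = −247 × 11.4 / 234.3 = -12.02 J/K.
ΔS_total = (-10.27) + (-12.02) = -22.3 J/K.

ΔS = -22.3 J/K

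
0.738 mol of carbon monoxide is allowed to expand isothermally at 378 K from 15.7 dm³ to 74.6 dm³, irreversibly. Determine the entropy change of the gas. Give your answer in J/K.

ΔS_gas = 9.56 J/K

Entropy is a state function, so ΔS_gas depends only on the end states.
For an isothermal ideal gas ΔS_gas = nR ln(V₂/V₁) = 0.738 × 8.314 × ln(74.6/15.7) = 9.56 J/K.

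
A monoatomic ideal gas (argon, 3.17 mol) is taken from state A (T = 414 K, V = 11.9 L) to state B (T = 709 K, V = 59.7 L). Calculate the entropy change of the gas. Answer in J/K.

Entropy is a state function: ΔS = nC_V ln(T₂/T₁) + nR ln(V₂/V₁), with C_V = 3R/2 = 12.47 J mol⁻¹ K⁻¹ for a monoatomic ideal gas.
ΔS = 3.17 × [12.47 × ln(709/414) + 8.314 × ln(59.7/11.9)] = 63.8 J/K.

ΔS = 63.8 J/K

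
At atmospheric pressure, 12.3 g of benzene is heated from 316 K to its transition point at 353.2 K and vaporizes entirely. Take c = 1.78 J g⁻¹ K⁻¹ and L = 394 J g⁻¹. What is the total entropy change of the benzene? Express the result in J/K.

Warming step: ΔS₁ = m c ln(T_tr/T_i) = 12.3 × 1.78 × ln(353.2/316) = 2.437 J/K.
Phase change: ΔS₂ = +mL/T_tr = 12.3 × 394 / 353.2 = 13.72 J/K.
ΔS_total = (2.437) + (13.72) = 16.2 J/K.

ΔS = 16.2 J/K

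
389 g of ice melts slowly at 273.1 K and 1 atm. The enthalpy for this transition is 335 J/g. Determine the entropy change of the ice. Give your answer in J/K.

Heat absorbed by the substance: Q = mL = 389 × 335 = 130315 J.
At constant T, ΔS = Q_rev/T = 130315 / 273.1 = 477 J/K.

ΔS = 477 J/K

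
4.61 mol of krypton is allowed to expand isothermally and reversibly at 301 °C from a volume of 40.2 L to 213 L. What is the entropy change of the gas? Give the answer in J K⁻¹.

ΔS_gas = 63.9 J/K

For an isothermal ideal gas ΔS_gas = nR ln(V₂/V₁) = 4.61 × 8.314 × ln(213/40.2) = 63.9 J/K.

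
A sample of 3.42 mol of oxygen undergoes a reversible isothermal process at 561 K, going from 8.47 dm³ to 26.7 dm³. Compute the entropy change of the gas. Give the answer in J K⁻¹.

For an isothermal ideal gas ΔS_gas = nR ln(V₂/V₁) = 3.42 × 8.314 × ln(26.7/8.47) = 32.6 J/K.

ΔS_gas = 32.6 J/K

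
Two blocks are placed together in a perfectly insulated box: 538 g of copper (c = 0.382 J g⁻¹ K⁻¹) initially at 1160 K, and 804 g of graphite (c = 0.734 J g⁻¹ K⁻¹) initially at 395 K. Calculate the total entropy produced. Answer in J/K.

ΔS_total = 101 J/K

Energy balance: T_f = (m₁c₁T₁ + m₂c₂T₂)/(m₁c₁ + m₂c₂) = 592.6 K.
ΔS₁ = m₁c₁ ln(T_f/T₁) = 205.516 × ln(592.6/1160) = -138 J/K.
ΔS₂ = m₂c₂ ln(T_f/T₂) = 590.136 × ln(592.6/395) = 239.4 J/K.
ΔS_total = -138 + 239.4 = 101 J/K.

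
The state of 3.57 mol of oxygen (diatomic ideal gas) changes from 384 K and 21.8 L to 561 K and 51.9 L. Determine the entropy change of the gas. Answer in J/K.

Entropy is a state function: ΔS = nC_V ln(T₂/T₁) + nR ln(V₂/V₁), with C_V = 5R/2 = 20.79 J mol⁻¹ K⁻¹ for a diatomic ideal gas.
ΔS = 3.57 × [20.79 × ln(561/384) + 8.314 × ln(51.9/21.8)] = 53.9 J/K.

ΔS = 53.9 J/K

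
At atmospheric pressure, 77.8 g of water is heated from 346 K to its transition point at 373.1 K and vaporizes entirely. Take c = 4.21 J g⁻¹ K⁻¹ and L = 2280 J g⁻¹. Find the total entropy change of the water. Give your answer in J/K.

Warming step: ΔS₁ = m c ln(T_tr/T_i) = 77.8 × 4.21 × ln(373.1/346) = 24.7 J/K.
Phase change: ΔS₂ = +mL/T_tr = 77.8 × 2280 / 373.1 = 475.4 J/K.
ΔS_total = (24.7) + (475.4) = 500 J/K.

ΔS = 500 J/K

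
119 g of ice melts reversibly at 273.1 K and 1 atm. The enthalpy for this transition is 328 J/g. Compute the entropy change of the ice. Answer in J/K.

Heat absorbed by the substance: Q = mL = 119 × 328 = 39032 J.
At constant T, ΔS = Q_rev/T = 39032 / 273.1 = 143 J/K.

ΔS = 143 J/K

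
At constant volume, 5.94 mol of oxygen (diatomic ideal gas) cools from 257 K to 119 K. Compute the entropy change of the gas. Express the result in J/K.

ΔS = -95.1 J/K

At constant volume, ΔS = nC_V ln(T₂/T₁) with C_V = 5R/2 = 20.79 J mol⁻¹ K⁻¹.
ΔS = 5.94 × 20.79 × ln(119/257) = -95.1 J/K.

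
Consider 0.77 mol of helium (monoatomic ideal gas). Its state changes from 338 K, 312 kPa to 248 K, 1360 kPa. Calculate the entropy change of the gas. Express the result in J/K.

ΔS = -14.4 J/K

ΔS = nC_p ln(T₂/T₁) − nR ln(P₂/P₁), with C_p = 5R/2 = 20.79 J mol⁻¹ K⁻¹ for a monoatomic ideal gas.
ΔS = 0.77 × [20.79 × ln(248/338) − 8.314 × ln(1360/312)] = -14.4 J/K.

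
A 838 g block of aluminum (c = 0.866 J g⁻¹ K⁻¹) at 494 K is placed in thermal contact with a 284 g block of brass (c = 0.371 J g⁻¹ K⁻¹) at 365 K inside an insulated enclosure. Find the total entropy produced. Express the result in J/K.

ΔS_total = 3.91 J/K

Energy balance: T_f = (m₁c₁T₁ + m₂c₂T₂)/(m₁c₁ + m₂c₂) = 477.65 K.
ΔS₁ = m₁c₁ ln(T_f/T₁) = 725.708 × ln(477.65/494) = -24.43 J/K.
ΔS₂ = m₂c₂ ln(T_f/T₂) = 105.364 × ln(477.65/365) = 28.34 J/K.
ΔS_total = -24.43 + 28.34 = 3.91 J/K.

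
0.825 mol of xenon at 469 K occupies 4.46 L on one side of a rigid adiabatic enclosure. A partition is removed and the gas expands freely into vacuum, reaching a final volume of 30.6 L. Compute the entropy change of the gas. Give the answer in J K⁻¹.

ΔS_gas = 13.2 J/K

For an ideal gas in free expansion Q = 0 and W = 0, so T is unchanged.
Entropy is a state function; using a reversible isothermal path, ΔS_gas = nR ln(V₂/V₁) = 0.825 × 8.314 × ln(30.6/4.46) = 13.2 J/K.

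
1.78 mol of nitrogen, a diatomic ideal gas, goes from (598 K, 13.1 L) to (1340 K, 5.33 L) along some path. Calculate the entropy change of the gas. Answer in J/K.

Entropy is a state function: ΔS = nC_V ln(T₂/T₁) + nR ln(V₂/V₁), with C_V = 5R/2 = 20.79 J mol⁻¹ K⁻¹ for a diatomic ideal gas.
ΔS = 1.78 × [20.79 × ln(1340/598) + 8.314 × ln(5.33/13.1)] = 16.5 J/K.

ΔS = 16.5 J/K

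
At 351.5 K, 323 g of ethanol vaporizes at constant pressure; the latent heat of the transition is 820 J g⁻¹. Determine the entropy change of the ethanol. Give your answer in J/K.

Heat absorbed by the substance: Q = mL = 323 × 820 = 264860 J.
At constant T, ΔS = Q_rev/T = 264860 / 351.5 = 754 J/K.

ΔS = 754 J/K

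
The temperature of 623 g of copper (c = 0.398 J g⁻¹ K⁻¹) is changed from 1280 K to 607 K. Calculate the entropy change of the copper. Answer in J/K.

ΔS = -185 J/K

ΔS = ∫dQ_rev/T = m c ln(T₂/T₁) = 623 × 0.398 × ln(607/1280) = -185 J/K.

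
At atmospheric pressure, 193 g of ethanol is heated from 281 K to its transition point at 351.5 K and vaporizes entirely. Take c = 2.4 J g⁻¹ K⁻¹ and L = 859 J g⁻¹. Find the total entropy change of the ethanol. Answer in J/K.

Warming step: ΔS₁ = m c ln(T_tr/T_i) = 193 × 2.4 × ln(351.5/281) = 103.7 J/K.
Phase change: ΔS₂ = +mL/T_tr = 193 × 859 / 351.5 = 471.7 J/K.
ΔS_total = (103.7) + (471.7) = 575 J/K.

ΔS = 575 J/K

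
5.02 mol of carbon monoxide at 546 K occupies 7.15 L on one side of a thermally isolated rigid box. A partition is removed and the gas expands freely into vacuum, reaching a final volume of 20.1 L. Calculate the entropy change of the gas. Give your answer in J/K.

ΔS_gas = 43.1 J/K

No heat is exchanged and no work is done, so the ideal-gas temperature stays constant.
Entropy is a state function; using a reversible isothermal path, ΔS_gas = nR ln(V₂/V₁) = 5.02 × 8.314 × ln(20.1/7.15) = 43.1 J/K.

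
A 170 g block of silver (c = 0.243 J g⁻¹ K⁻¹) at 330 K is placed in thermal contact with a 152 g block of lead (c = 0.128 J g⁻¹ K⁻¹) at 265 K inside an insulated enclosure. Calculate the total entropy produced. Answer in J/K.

Energy balance: T_f = (m₁c₁T₁ + m₂c₂T₂)/(m₁c₁ + m₂c₂) = 309.19 K.
ΔS₁ = m₁c₁ ln(T_f/T₁) = 41.31 × ln(309.19/330) = -2.691 J/K.
ΔS₂ = m₂c₂ ln(T_f/T₂) = 19.456 × ln(309.19/265) = 3.001 J/K.
ΔS_total = -2.691 + 3.001 = 0.31 J/K.

ΔS_total = 0.31 J/K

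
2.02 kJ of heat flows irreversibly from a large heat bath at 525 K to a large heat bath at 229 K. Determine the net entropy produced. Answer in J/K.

ΔS_total = 4.97 J/K

ΔS_hot = −Q/T_H = −2020/525 = -3.848 J/K and ΔS_cold = +Q/T_C = 2020/229 = 8.821 J/K.
ΔS_total = -3.848 + 8.821 = 4.97 J/K, positive as the second law requires.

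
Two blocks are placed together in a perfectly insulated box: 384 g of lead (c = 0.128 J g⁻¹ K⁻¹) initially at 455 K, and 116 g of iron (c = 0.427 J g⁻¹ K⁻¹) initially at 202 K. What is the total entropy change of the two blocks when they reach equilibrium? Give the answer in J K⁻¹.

ΔS_total = 7.93 J/K

Energy balance: T_f = (m₁c₁T₁ + m₂c₂T₂)/(m₁c₁ + m₂c₂) = 328.01 K.
ΔS₁ = m₁c₁ ln(T_f/T₁) = 49.152 × ln(328.01/455) = -16.08 J/K.
ΔS₂ = m₂c₂ ln(T_f/T₂) = 49.532 × ln(328.01/202) = 24.01 J/K.
ΔS_total = -16.08 + 24.01 = 7.93 J/K.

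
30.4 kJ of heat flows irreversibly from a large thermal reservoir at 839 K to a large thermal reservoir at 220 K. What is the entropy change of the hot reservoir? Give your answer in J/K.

ΔS_hot = -36.2 J/K

The hot reservoir loses heat Q, so ΔS_hot = −Q/T_H = −30400/839 = -36.2 J/K.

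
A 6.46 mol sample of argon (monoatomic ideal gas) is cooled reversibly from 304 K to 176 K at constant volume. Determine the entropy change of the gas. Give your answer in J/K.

ΔS = -44 J/K

At constant volume, ΔS = nC_V ln(T₂/T₁) with C_V = 3R/2 = 12.47 J mol⁻¹ K⁻¹.
ΔS = 6.46 × 12.47 × ln(176/304) = -44 J/K.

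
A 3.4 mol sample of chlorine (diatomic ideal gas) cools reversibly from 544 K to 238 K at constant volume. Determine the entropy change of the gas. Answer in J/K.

ΔS = -58.4 J/K

At constant volume, ΔS = nC_V ln(T₂/T₁) with C_V = 5R/2 = 20.79 J mol⁻¹ K⁻¹.
ΔS = 3.4 × 20.79 × ln(238/544) = -58.4 J/K.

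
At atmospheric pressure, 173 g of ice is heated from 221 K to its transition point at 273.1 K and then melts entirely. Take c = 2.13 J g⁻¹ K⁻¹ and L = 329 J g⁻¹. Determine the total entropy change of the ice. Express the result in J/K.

Warming step: ΔS₁ = m c ln(T_tr/T_i) = 173 × 2.13 × ln(273.1/221) = 78 J/K.
Phase change: ΔS₂ = +mL/T_tr = 173 × 329 / 273.1 = 208.4 J/K.
ΔS_total = (78) + (208.4) = 286 J/K.

ΔS = 286 J/K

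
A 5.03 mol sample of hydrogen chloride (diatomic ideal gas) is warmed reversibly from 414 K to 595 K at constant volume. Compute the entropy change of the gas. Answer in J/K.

At constant volume, ΔS = nC_V ln(T₂/T₁) with C_V = 5R/2 = 20.79 J mol⁻¹ K⁻¹.
ΔS = 5.03 × 20.79 × ln(595/414) = 37.9 J/K.

ΔS = 37.9 J/K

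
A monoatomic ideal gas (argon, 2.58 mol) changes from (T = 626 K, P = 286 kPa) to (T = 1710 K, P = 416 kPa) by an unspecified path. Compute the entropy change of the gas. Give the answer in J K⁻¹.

ΔS = nC_p ln(T₂/T₁) − nR ln(P₂/P₁), with C_p = 5R/2 = 20.79 J mol⁻¹ K⁻¹ for a monoatomic ideal gas.
ΔS = 2.58 × [20.79 × ln(1710/626) − 8.314 × ln(416/286)] = 45.9 J/K.

ΔS = 45.9 J/K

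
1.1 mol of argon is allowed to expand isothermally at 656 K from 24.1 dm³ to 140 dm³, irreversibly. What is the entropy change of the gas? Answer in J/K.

Entropy is a state function, so ΔS_gas depends only on the end states.
For an isothermal ideal gas ΔS_gas = nR ln(V₂/V₁) = 1.1 × 8.314 × ln(140/24.1) = 16.1 J/K.

ΔS_gas = 16.1 J/K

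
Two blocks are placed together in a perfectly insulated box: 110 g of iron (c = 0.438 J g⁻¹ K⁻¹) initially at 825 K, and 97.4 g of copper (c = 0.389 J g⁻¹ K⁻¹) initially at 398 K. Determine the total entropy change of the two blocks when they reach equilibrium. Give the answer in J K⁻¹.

Energy balance: T_f = (m₁c₁T₁ + m₂c₂T₂)/(m₁c₁ + m₂c₂) = 637.03 K.
ΔS₁ = m₁c₁ ln(T_f/T₁) = 48.18 × ln(637.03/825) = -12.46 J/K.
ΔS₂ = m₂c₂ ln(T_f/T₂) = 37.8886 × ln(637.03/398) = 17.82 J/K.
ΔS_total = -12.46 + 17.82 = 5.36 J/K.

ΔS_total = 5.36 J/K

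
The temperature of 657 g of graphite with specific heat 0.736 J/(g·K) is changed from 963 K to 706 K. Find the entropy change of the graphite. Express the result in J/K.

ΔS = -150 J/K

ΔS = ∫dQ_rev/T = m c ln(T₂/T₁) = 657 × 0.736 × ln(706/963) = -150 J/K.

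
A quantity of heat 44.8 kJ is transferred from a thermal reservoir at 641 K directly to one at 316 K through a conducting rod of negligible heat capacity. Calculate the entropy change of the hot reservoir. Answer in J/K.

ΔS_hot = -69.9 J/K

The hot reservoir loses heat Q, so ΔS_hot = −Q/T_H = −44800/641 = -69.9 J/K.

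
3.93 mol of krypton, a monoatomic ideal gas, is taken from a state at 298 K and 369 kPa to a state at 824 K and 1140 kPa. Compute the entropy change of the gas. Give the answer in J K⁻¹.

ΔS = 46.2 J/K

ΔS = nC_p ln(T₂/T₁) − nR ln(P₂/P₁), with C_p = 5R/2 = 20.79 J mol⁻¹ K⁻¹ for a monoatomic ideal gas.
ΔS = 3.93 × [20.79 × ln(824/298) − 8.314 × ln(1140/369)] = 46.2 J/K.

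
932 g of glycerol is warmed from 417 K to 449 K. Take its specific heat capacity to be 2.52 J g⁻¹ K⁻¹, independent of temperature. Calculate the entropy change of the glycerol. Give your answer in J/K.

ΔS = ∫dQ_rev/T = m c ln(T₂/T₁) = 932 × 2.52 × ln(449/417) = 174 J/K.

ΔS = 174 J/K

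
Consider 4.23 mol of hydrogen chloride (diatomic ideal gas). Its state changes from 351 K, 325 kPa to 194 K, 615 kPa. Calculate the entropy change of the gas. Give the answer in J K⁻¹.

ΔS = -95.4 J/K

ΔS = nC_p ln(T₂/T₁) − nR ln(P₂/P₁), with C_p = 7R/2 = 29.1 J mol⁻¹ K⁻¹ for a diatomic ideal gas.
ΔS = 4.23 × [29.1 × ln(194/351) − 8.314 × ln(615/325)] = -95.4 J/K.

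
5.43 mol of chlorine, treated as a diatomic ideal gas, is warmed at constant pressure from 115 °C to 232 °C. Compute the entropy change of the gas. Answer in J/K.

ΔS = 41.6 J/K

In kelvin: T₁ = 388.15 K, T₂ = 505.15 K. At constant pressure, ΔS = nC_p ln(T₂/T₁) with C_p = 7R/2 = 29.1 J mol⁻¹ K⁻¹.
ΔS = 5.43 × 29.1 × ln(505.15/388.15) = 41.6 J/K.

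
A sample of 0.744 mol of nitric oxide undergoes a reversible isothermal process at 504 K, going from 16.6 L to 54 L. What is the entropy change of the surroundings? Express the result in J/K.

ΔS_surr = -7.3 J/K

For an isothermal ideal gas ΔS_gas = nR ln(V₂/V₁) = 0.744 × 8.314 × ln(54/16.6) = 7.3 J/K.
The process is reversible, so ΔS_surr = −ΔS_gas = -7.3 J/K and ΔS_universe = 0.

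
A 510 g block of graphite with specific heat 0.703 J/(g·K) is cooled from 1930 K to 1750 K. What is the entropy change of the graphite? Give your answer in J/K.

ΔS = ∫dQ_rev/T = m c ln(T₂/T₁) = 510 × 0.703 × ln(1750/1930) = -35.1 J/K.

ΔS = -35.1 J/K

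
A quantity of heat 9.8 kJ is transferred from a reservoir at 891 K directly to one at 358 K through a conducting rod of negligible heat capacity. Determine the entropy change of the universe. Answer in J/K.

ΔS_hot = −Q/T_H = −9800/891 = -11 J/K and ΔS_cold = +Q/T_C = 9800/358 = 27.37 J/K.
ΔS_total = -11 + 27.37 = 16.4 J/K, positive as the second law requires.

ΔS_total = 16.4 J/K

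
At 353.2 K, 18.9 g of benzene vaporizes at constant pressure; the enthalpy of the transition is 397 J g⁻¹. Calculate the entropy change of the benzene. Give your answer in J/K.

ΔS = 21.2 J/K

Heat absorbed by the substance: Q = mL = 18.9 × 397 = 7503.3 J.
At constant T, ΔS = Q_rev/T = 7503.3 / 353.2 = 21.2 J/K.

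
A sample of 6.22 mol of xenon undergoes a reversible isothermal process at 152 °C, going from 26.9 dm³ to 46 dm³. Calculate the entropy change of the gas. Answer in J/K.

For an isothermal ideal gas ΔS_gas = nR ln(V₂/V₁) = 6.22 × 8.314 × ln(46/26.9) = 27.7 J/K.

ΔS_gas = 27.7 J/K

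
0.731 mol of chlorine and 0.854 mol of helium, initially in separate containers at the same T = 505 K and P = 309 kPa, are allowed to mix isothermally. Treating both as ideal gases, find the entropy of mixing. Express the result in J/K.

ΔS_mix = 9.09 J/K

Mole fractions: x_A = 0.731/1.58 = 0.461, x_B = 0.539.
ΔS_mix = −R(n_A ln x_A + n_B ln x_B) = −8.314 × (0.731 ln 0.461 + 0.854 ln 0.539) = 9.09 J/K.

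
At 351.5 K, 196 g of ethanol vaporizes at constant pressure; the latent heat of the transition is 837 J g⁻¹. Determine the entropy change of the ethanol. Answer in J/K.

ΔS = 467 J/K

Heat absorbed by the substance: Q = mL = 196 × 837 = 164052 J.
At constant T, ΔS = Q_rev/T = 164052 / 351.5 = 467 J/K.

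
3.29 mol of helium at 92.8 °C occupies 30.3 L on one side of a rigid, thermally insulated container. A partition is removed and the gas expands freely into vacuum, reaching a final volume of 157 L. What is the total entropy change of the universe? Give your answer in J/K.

For an ideal gas in free expansion Q = 0 and W = 0, so T is unchanged.
Entropy is a state function; using a reversible isothermal path, ΔS_gas = nR ln(V₂/V₁) = 3.29 × 8.314 × ln(157/30.3) = 45 J/K.
The insulated surroundings exchange no heat, so ΔS_surr = 0 and ΔS_universe = ΔS_gas.

ΔS_universe = 45 J/K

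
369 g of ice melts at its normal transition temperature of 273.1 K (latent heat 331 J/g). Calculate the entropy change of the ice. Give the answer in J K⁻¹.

Heat absorbed by the substance: Q = mL = 369 × 331 = 122139 J.
At constant T, ΔS = Q_rev/T = 122139 / 273.1 = 447 J/K.

ΔS = 447 J/K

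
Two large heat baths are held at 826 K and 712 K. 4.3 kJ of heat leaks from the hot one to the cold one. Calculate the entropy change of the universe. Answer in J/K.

ΔS_total = 0.834 J/K

ΔS_hot = −Q/T_H = −4300/826 = -5.20581 J/K and ΔS_cold = +Q/T_C = 4300/712 = 6.03933 J/K.
ΔS_total = -5.20581 + 6.03933 = 0.834 J/K, positive as the second law requires.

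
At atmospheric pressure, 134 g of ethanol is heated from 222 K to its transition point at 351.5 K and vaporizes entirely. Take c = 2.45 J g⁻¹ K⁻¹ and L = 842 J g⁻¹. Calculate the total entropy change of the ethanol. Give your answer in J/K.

Warming step: ΔS₁ = m c ln(T_tr/T_i) = 134 × 2.45 × ln(351.5/222) = 150.9 J/K.
Phase change: ΔS₂ = +mL/T_tr = 134 × 842 / 351.5 = 321 J/K.
ΔS_total = (150.9) + (321) = 472 J/K.

ΔS = 472 J/K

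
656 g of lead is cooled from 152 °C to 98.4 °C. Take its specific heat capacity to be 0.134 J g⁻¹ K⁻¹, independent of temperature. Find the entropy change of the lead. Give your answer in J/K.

In kelvin: T₁ = 425.15 K, T₂ = 371.55 K. ΔS = ∫dQ_rev/T = m c ln(T₂/T₁) = 656 × 0.134 × ln(371.55/425.15) = -11.8 J/K.

ΔS = -11.8 J/K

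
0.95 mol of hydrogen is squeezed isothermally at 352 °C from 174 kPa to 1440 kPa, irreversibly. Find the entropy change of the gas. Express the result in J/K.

ΔS_gas = -16.7 J/K

Entropy is a state function, so ΔS_gas depends only on the end states.
For an isothermal ideal gas ΔS_gas = nR ln(P₁/P₂) = 0.95 × 8.314 × ln(174/1440) = -16.7 J/K.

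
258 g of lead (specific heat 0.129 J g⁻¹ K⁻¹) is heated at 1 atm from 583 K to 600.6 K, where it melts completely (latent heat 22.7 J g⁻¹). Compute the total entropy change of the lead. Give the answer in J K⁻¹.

Warming step: ΔS₁ = m c ln(T_tr/T_i) = 258 × 0.129 × ln(600.6/583) = 0.9899 J/K.
Phase change: ΔS₂ = +mL/T_tr = 258 × 22.7 / 600.6 = 9.751 J/K.
ΔS_total = (0.9899) + (9.751) = 10.7 J/K.

ΔS = 10.7 J/K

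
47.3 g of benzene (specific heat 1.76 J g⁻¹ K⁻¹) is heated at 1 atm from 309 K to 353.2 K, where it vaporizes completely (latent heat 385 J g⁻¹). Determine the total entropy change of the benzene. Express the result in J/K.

Warming step: ΔS₁ = m c ln(T_tr/T_i) = 47.3 × 1.76 × ln(353.2/309) = 11.13 J/K.
Phase change: ΔS₂ = +mL/T_tr = 47.3 × 385 / 353.2 = 51.56 J/K.
ΔS_total = (11.13) + (51.56) = 62.7 J/K.

ΔS = 62.7 J/K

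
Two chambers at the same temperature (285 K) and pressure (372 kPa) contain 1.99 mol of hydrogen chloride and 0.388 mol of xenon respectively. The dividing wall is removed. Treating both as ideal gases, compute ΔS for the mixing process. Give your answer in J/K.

ΔS_mix = 8.8 J/K

Mole fractions: x_A = 1.99/2.38 = 0.837, x_B = 0.163.
ΔS_mix = −R(n_A ln x_A + n_B ln x_B) = −8.314 × (1.99 ln 0.837 + 0.388 ln 0.163) = 8.8 J/K.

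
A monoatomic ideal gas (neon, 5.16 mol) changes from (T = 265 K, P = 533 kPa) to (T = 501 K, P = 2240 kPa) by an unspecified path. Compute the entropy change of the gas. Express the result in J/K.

ΔS = nC_p ln(T₂/T₁) − nR ln(P₂/P₁), with C_p = 5R/2 = 20.79 J mol⁻¹ K⁻¹ for a monoatomic ideal gas.
ΔS = 5.16 × [20.79 × ln(501/265) − 8.314 × ln(2240/533)] = 6.71 J/K.

ΔS = 6.71 J/K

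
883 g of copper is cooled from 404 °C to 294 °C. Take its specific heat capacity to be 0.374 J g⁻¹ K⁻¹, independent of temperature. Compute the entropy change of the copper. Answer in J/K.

In kelvin: T₁ = 677.15 K, T₂ = 567.15 K. ΔS = ∫dQ_rev/T = m c ln(T₂/T₁) = 883 × 0.374 × ln(567.15/677.15) = -58.5 J/K.

ΔS = -58.5 J/K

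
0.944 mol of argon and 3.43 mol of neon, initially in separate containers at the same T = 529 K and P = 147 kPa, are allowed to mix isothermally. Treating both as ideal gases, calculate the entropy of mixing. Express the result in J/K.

ΔS_mix = 19 J/K

Mole fractions: x_A = 0.944/4.37 = 0.216, x_B = 0.784.
ΔS_mix = −R(n_A ln x_A + n_B ln x_B) = −8.314 × (0.944 ln 0.216 + 3.43 ln 0.784) = 19 J/K.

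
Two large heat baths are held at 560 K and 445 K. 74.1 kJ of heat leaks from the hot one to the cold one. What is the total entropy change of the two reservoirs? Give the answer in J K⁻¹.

ΔS_total = 34.2 J/K

ΔS_hot = −Q/T_H = −74100/560 = -132.3 J/K and ΔS_cold = +Q/T_C = 74100/445 = 166.5 J/K.
ΔS_total = -132.3 + 166.5 = 34.2 J/K, positive as the second law requires.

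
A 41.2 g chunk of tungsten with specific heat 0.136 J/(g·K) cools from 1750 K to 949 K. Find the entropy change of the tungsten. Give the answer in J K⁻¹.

ΔS = -3.43 J/K

ΔS = ∫dQ_rev/T = m c ln(T₂/T₁) = 41.2 × 0.136 × ln(949/1750) = -3.43 J/K.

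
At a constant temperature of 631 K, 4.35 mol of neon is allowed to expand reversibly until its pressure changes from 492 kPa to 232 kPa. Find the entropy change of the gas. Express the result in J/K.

For an isothermal ideal gas ΔS_gas = nR ln(P₁/P₂) = 4.35 × 8.314 × ln(492/232) = 27.2 J/K.

ΔS_gas = 27.2 J/K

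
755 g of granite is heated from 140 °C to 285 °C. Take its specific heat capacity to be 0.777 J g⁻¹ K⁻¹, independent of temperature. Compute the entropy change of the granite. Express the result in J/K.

In kelvin: T₁ = 413.15 K, T₂ = 558.15 K. ΔS = ∫dQ_rev/T = m c ln(T₂/T₁) = 755 × 0.777 × ln(558.15/413.15) = 176 J/K.

ΔS = 176 J/K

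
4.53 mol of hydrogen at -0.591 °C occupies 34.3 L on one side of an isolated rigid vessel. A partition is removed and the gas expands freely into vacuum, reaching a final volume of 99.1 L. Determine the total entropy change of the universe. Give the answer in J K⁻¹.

ΔS_universe = 40 J/K

For an ideal gas in free expansion Q = 0 and W = 0, so T is unchanged.
Entropy is a state function; using a reversible isothermal path, ΔS_gas = nR ln(V₂/V₁) = 4.53 × 8.314 × ln(99.1/34.3) = 40 J/K.
The insulated surroundings exchange no heat, so ΔS_surr = 0 and ΔS_universe = ΔS_gas.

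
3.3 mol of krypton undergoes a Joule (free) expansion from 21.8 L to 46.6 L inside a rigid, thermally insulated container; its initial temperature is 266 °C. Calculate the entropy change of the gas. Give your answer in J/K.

ΔS_gas = 20.8 J/K

For an ideal gas in free expansion Q = 0 and W = 0, so T is unchanged.
Entropy is a state function; using a reversible isothermal path, ΔS_gas = nR ln(V₂/V₁) = 3.3 × 8.314 × ln(46.6/21.8) = 20.8 J/K.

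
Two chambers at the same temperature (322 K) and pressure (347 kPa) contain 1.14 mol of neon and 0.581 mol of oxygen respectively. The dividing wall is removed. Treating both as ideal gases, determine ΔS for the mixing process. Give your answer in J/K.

ΔS_mix = 9.15 J/K

Mole fractions: x_A = 1.14/1.72 = 0.662, x_B = 0.338.
ΔS_mix = −R(n_A ln x_A + n_B ln x_B) = −8.314 × (1.14 ln 0.662 + 0.581 ln 0.338) = 9.15 J/K.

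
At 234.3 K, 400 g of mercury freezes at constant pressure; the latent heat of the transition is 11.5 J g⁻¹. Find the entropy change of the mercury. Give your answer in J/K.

Heat released by the substance: Q = −mL = −400 × 11.5 = −4600 J.
At constant T, ΔS = Q_rev/T = −4600 / 234.3 = -19.6 J/K.

ΔS = -19.6 J/K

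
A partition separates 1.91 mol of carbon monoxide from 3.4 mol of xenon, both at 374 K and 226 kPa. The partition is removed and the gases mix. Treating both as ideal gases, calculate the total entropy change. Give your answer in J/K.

Mole fractions: x_A = 1.91/5.31 = 0.36, x_B = 0.64.
ΔS_mix = −R(n_A ln x_A + n_B ln x_B) = −8.314 × (1.91 ln 0.36 + 3.4 ln 0.64) = 28.8 J/K.

ΔS_mix = 28.8 J/K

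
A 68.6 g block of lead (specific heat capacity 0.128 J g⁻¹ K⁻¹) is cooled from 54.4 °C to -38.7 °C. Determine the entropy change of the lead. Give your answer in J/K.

ΔS = -2.94 J/K

In kelvin: T₁ = 327.55 K, T₂ = 234.45 K. ΔS = ∫dQ_rev/T = m c ln(T₂/T₁) = 68.6 × 0.128 × ln(234.45/327.55) = -2.94 J/K.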